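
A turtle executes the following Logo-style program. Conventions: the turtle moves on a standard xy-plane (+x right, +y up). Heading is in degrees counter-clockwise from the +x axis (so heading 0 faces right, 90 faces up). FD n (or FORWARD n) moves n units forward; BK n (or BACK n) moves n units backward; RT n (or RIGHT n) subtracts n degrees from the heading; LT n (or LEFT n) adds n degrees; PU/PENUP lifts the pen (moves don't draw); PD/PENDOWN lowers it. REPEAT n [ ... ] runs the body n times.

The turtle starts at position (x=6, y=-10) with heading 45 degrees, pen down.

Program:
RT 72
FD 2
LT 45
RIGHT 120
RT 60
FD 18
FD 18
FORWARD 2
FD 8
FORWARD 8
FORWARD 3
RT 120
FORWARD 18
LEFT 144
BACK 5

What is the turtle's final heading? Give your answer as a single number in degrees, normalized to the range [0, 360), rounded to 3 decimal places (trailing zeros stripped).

Executing turtle program step by step:
Start: pos=(6,-10), heading=45, pen down
RT 72: heading 45 -> 333
FD 2: (6,-10) -> (7.782,-10.908) [heading=333, draw]
LT 45: heading 333 -> 18
RT 120: heading 18 -> 258
RT 60: heading 258 -> 198
FD 18: (7.782,-10.908) -> (-9.337,-16.47) [heading=198, draw]
FD 18: (-9.337,-16.47) -> (-26.456,-22.033) [heading=198, draw]
FD 2: (-26.456,-22.033) -> (-28.358,-22.651) [heading=198, draw]
FD 8: (-28.358,-22.651) -> (-35.967,-25.123) [heading=198, draw]
FD 8: (-35.967,-25.123) -> (-43.575,-27.595) [heading=198, draw]
FD 3: (-43.575,-27.595) -> (-46.428,-28.522) [heading=198, draw]
RT 120: heading 198 -> 78
FD 18: (-46.428,-28.522) -> (-42.686,-10.915) [heading=78, draw]
LT 144: heading 78 -> 222
BK 5: (-42.686,-10.915) -> (-38.97,-7.57) [heading=222, draw]
Final: pos=(-38.97,-7.57), heading=222, 9 segment(s) drawn

Answer: 222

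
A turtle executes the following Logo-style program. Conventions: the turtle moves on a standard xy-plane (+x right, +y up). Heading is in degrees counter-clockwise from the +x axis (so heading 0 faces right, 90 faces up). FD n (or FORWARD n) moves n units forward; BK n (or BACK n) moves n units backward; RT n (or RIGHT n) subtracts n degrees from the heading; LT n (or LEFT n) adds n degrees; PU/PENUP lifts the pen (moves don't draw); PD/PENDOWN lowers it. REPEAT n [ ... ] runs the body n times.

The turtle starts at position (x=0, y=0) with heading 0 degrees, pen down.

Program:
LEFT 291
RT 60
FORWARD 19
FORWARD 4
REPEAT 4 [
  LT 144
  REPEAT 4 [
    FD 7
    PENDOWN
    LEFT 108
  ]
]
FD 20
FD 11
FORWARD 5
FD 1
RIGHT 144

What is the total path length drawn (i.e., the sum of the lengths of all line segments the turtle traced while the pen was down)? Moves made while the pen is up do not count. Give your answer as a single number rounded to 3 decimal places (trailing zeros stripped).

Executing turtle program step by step:
Start: pos=(0,0), heading=0, pen down
LT 291: heading 0 -> 291
RT 60: heading 291 -> 231
FD 19: (0,0) -> (-11.957,-14.766) [heading=231, draw]
FD 4: (-11.957,-14.766) -> (-14.474,-17.874) [heading=231, draw]
REPEAT 4 [
  -- iteration 1/4 --
  LT 144: heading 231 -> 15
  REPEAT 4 [
    -- iteration 1/4 --
    FD 7: (-14.474,-17.874) -> (-7.713,-16.063) [heading=15, draw]
    PD: pen down
    LT 108: heading 15 -> 123
    -- iteration 2/4 --
    FD 7: (-7.713,-16.063) -> (-11.525,-10.192) [heading=123, draw]
    PD: pen down
    LT 108: heading 123 -> 231
    -- iteration 3/4 --
    FD 7: (-11.525,-10.192) -> (-15.931,-15.632) [heading=231, draw]
    PD: pen down
    LT 108: heading 231 -> 339
    -- iteration 4/4 --
    FD 7: (-15.931,-15.632) -> (-9.396,-18.141) [heading=339, draw]
    PD: pen down
    LT 108: heading 339 -> 87
  ]
  -- iteration 2/4 --
  LT 144: heading 87 -> 231
  REPEAT 4 [
    -- iteration 1/4 --
    FD 7: (-9.396,-18.141) -> (-13.801,-23.581) [heading=231, draw]
    PD: pen down
    LT 108: heading 231 -> 339
    -- iteration 2/4 --
    FD 7: (-13.801,-23.581) -> (-7.266,-26.089) [heading=339, draw]
    PD: pen down
    LT 108: heading 339 -> 87
    -- iteration 3/4 --
    FD 7: (-7.266,-26.089) -> (-6.899,-19.099) [heading=87, draw]
    PD: pen down
    LT 108: heading 87 -> 195
    -- iteration 4/4 --
    FD 7: (-6.899,-19.099) -> (-13.661,-20.91) [heading=195, draw]
    PD: pen down
    LT 108: heading 195 -> 303
  ]
  -- iteration 3/4 --
  LT 144: heading 303 -> 87
  REPEAT 4 [
    -- iteration 1/4 --
    FD 7: (-13.661,-20.91) -> (-13.294,-13.92) [heading=87, draw]
    PD: pen down
    LT 108: heading 87 -> 195
    -- iteration 2/4 --
    FD 7: (-13.294,-13.92) -> (-20.056,-15.732) [heading=195, draw]
    PD: pen down
    LT 108: heading 195 -> 303
    -- iteration 3/4 --
    FD 7: (-20.056,-15.732) -> (-16.244,-21.602) [heading=303, draw]
    PD: pen down
    LT 108: heading 303 -> 51
    -- iteration 4/4 --
    FD 7: (-16.244,-21.602) -> (-11.838,-16.162) [heading=51, draw]
    PD: pen down
    LT 108: heading 51 -> 159
  ]
  -- iteration 4/4 --
  LT 144: heading 159 -> 303
  REPEAT 4 [
    -- iteration 1/4 --
    FD 7: (-11.838,-16.162) -> (-8.026,-22.033) [heading=303, draw]
    PD: pen down
    LT 108: heading 303 -> 51
    -- iteration 2/4 --
    FD 7: (-8.026,-22.033) -> (-3.621,-16.593) [heading=51, draw]
    PD: pen down
    LT 108: heading 51 -> 159
    -- iteration 3/4 --
    FD 7: (-3.621,-16.593) -> (-10.156,-14.085) [heading=159, draw]
    PD: pen down
    LT 108: heading 159 -> 267
    -- iteration 4/4 --
    FD 7: (-10.156,-14.085) -> (-10.522,-21.075) [heading=267, draw]
    PD: pen down
    LT 108: heading 267 -> 15
  ]
]
FD 20: (-10.522,-21.075) -> (8.797,-15.899) [heading=15, draw]
FD 11: (8.797,-15.899) -> (19.422,-13.052) [heading=15, draw]
FD 5: (19.422,-13.052) -> (24.251,-11.757) [heading=15, draw]
FD 1: (24.251,-11.757) -> (25.217,-11.499) [heading=15, draw]
RT 144: heading 15 -> 231
Final: pos=(25.217,-11.499), heading=231, 22 segment(s) drawn

Segment lengths:
  seg 1: (0,0) -> (-11.957,-14.766), length = 19
  seg 2: (-11.957,-14.766) -> (-14.474,-17.874), length = 4
  seg 3: (-14.474,-17.874) -> (-7.713,-16.063), length = 7
  seg 4: (-7.713,-16.063) -> (-11.525,-10.192), length = 7
  seg 5: (-11.525,-10.192) -> (-15.931,-15.632), length = 7
  seg 6: (-15.931,-15.632) -> (-9.396,-18.141), length = 7
  seg 7: (-9.396,-18.141) -> (-13.801,-23.581), length = 7
  seg 8: (-13.801,-23.581) -> (-7.266,-26.089), length = 7
  seg 9: (-7.266,-26.089) -> (-6.899,-19.099), length = 7
  seg 10: (-6.899,-19.099) -> (-13.661,-20.91), length = 7
  seg 11: (-13.661,-20.91) -> (-13.294,-13.92), length = 7
  seg 12: (-13.294,-13.92) -> (-20.056,-15.732), length = 7
  seg 13: (-20.056,-15.732) -> (-16.244,-21.602), length = 7
  seg 14: (-16.244,-21.602) -> (-11.838,-16.162), length = 7
  seg 15: (-11.838,-16.162) -> (-8.026,-22.033), length = 7
  seg 16: (-8.026,-22.033) -> (-3.621,-16.593), length = 7
  seg 17: (-3.621,-16.593) -> (-10.156,-14.085), length = 7
  seg 18: (-10.156,-14.085) -> (-10.522,-21.075), length = 7
  seg 19: (-10.522,-21.075) -> (8.797,-15.899), length = 20
  seg 20: (8.797,-15.899) -> (19.422,-13.052), length = 11
  seg 21: (19.422,-13.052) -> (24.251,-11.757), length = 5
  seg 22: (24.251,-11.757) -> (25.217,-11.499), length = 1
Total = 172

Answer: 172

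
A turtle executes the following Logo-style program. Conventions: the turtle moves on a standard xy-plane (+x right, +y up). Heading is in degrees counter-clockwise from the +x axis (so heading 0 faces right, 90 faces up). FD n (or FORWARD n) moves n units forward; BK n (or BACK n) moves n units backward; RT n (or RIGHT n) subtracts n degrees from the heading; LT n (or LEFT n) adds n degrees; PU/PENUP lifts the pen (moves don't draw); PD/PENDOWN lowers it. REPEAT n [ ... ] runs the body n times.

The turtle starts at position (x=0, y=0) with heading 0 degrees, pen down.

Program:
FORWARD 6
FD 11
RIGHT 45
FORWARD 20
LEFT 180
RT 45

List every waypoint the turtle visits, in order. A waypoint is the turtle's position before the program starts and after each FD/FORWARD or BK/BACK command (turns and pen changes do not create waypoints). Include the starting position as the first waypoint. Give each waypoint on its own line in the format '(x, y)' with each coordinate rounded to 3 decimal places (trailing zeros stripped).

Answer: (0, 0)
(6, 0)
(17, 0)
(31.142, -14.142)

Derivation:
Executing turtle program step by step:
Start: pos=(0,0), heading=0, pen down
FD 6: (0,0) -> (6,0) [heading=0, draw]
FD 11: (6,0) -> (17,0) [heading=0, draw]
RT 45: heading 0 -> 315
FD 20: (17,0) -> (31.142,-14.142) [heading=315, draw]
LT 180: heading 315 -> 135
RT 45: heading 135 -> 90
Final: pos=(31.142,-14.142), heading=90, 3 segment(s) drawn
Waypoints (4 total):
(0, 0)
(6, 0)
(17, 0)
(31.142, -14.142)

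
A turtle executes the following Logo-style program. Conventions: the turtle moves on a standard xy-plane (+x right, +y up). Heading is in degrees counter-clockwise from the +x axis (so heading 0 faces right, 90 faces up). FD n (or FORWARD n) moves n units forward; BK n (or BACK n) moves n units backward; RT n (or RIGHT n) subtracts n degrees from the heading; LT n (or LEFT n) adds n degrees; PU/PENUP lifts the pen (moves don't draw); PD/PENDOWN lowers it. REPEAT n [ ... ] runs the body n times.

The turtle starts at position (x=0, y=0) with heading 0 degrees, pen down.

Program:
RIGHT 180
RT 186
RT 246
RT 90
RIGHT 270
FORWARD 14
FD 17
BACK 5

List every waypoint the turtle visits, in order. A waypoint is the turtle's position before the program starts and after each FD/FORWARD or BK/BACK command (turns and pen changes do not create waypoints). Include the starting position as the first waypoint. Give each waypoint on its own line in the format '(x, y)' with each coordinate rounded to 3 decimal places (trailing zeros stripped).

Answer: (0, 0)
(-4.326, 13.315)
(-9.58, 29.483)
(-8.034, 24.727)

Derivation:
Executing turtle program step by step:
Start: pos=(0,0), heading=0, pen down
RT 180: heading 0 -> 180
RT 186: heading 180 -> 354
RT 246: heading 354 -> 108
RT 90: heading 108 -> 18
RT 270: heading 18 -> 108
FD 14: (0,0) -> (-4.326,13.315) [heading=108, draw]
FD 17: (-4.326,13.315) -> (-9.58,29.483) [heading=108, draw]
BK 5: (-9.58,29.483) -> (-8.034,24.727) [heading=108, draw]
Final: pos=(-8.034,24.727), heading=108, 3 segment(s) drawn
Waypoints (4 total):
(0, 0)
(-4.326, 13.315)
(-9.58, 29.483)
(-8.034, 24.727)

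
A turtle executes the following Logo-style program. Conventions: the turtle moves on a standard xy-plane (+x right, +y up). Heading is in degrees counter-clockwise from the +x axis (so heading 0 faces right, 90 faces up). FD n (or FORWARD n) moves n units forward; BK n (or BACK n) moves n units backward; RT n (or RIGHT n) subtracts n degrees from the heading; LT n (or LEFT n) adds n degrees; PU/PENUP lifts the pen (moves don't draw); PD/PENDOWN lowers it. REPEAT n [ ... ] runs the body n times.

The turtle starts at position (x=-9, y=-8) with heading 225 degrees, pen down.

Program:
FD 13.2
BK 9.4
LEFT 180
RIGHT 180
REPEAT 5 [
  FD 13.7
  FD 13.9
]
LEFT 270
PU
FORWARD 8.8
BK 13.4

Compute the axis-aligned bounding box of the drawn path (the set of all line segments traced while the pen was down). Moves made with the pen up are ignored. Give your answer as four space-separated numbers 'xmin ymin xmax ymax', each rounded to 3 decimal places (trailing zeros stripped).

Answer: -109.268 -108.268 -9 -8

Derivation:
Executing turtle program step by step:
Start: pos=(-9,-8), heading=225, pen down
FD 13.2: (-9,-8) -> (-18.334,-17.334) [heading=225, draw]
BK 9.4: (-18.334,-17.334) -> (-11.687,-10.687) [heading=225, draw]
LT 180: heading 225 -> 45
RT 180: heading 45 -> 225
REPEAT 5 [
  -- iteration 1/5 --
  FD 13.7: (-11.687,-10.687) -> (-21.374,-20.374) [heading=225, draw]
  FD 13.9: (-21.374,-20.374) -> (-31.203,-30.203) [heading=225, draw]
  -- iteration 2/5 --
  FD 13.7: (-31.203,-30.203) -> (-40.891,-39.891) [heading=225, draw]
  FD 13.9: (-40.891,-39.891) -> (-50.719,-49.719) [heading=225, draw]
  -- iteration 3/5 --
  FD 13.7: (-50.719,-49.719) -> (-60.407,-59.407) [heading=225, draw]
  FD 13.9: (-60.407,-59.407) -> (-70.235,-69.235) [heading=225, draw]
  -- iteration 4/5 --
  FD 13.7: (-70.235,-69.235) -> (-79.923,-78.923) [heading=225, draw]
  FD 13.9: (-79.923,-78.923) -> (-89.752,-88.752) [heading=225, draw]
  -- iteration 5/5 --
  FD 13.7: (-89.752,-88.752) -> (-99.439,-98.439) [heading=225, draw]
  FD 13.9: (-99.439,-98.439) -> (-109.268,-108.268) [heading=225, draw]
]
LT 270: heading 225 -> 135
PU: pen up
FD 8.8: (-109.268,-108.268) -> (-115.49,-102.045) [heading=135, move]
BK 13.4: (-115.49,-102.045) -> (-106.015,-111.52) [heading=135, move]
Final: pos=(-106.015,-111.52), heading=135, 12 segment(s) drawn

Segment endpoints: x in {-109.268, -99.439, -89.752, -79.923, -70.235, -60.407, -50.719, -40.891, -31.203, -21.374, -18.334, -11.687, -9}, y in {-108.268, -98.439, -88.752, -78.923, -69.235, -59.407, -49.719, -39.891, -30.203, -20.374, -17.334, -10.687, -8}
xmin=-109.268, ymin=-108.268, xmax=-9, ymax=-8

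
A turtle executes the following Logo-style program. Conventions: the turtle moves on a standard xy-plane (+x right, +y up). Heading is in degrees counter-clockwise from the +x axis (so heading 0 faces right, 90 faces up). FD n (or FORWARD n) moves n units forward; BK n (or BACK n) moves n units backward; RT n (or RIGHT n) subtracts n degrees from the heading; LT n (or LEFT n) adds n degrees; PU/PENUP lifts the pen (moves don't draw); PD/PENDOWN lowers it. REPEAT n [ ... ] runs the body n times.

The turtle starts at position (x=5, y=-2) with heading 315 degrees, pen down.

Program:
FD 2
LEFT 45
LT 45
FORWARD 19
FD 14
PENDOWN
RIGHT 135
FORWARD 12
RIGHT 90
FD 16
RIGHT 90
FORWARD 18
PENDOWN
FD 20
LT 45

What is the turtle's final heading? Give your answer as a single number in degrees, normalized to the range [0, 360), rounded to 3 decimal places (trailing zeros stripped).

Answer: 135

Derivation:
Executing turtle program step by step:
Start: pos=(5,-2), heading=315, pen down
FD 2: (5,-2) -> (6.414,-3.414) [heading=315, draw]
LT 45: heading 315 -> 0
LT 45: heading 0 -> 45
FD 19: (6.414,-3.414) -> (19.849,10.021) [heading=45, draw]
FD 14: (19.849,10.021) -> (29.749,19.92) [heading=45, draw]
PD: pen down
RT 135: heading 45 -> 270
FD 12: (29.749,19.92) -> (29.749,7.92) [heading=270, draw]
RT 90: heading 270 -> 180
FD 16: (29.749,7.92) -> (13.749,7.92) [heading=180, draw]
RT 90: heading 180 -> 90
FD 18: (13.749,7.92) -> (13.749,25.92) [heading=90, draw]
PD: pen down
FD 20: (13.749,25.92) -> (13.749,45.92) [heading=90, draw]
LT 45: heading 90 -> 135
Final: pos=(13.749,45.92), heading=135, 7 segment(s) drawn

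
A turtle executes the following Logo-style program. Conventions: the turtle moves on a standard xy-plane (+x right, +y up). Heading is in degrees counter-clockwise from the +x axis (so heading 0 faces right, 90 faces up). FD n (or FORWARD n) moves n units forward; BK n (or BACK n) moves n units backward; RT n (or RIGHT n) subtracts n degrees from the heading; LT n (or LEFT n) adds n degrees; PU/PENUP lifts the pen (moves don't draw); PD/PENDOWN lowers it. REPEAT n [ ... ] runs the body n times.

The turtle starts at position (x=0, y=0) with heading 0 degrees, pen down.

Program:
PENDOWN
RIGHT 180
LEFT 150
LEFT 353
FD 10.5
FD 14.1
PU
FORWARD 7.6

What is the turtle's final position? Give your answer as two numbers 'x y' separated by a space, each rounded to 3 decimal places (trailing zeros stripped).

Executing turtle program step by step:
Start: pos=(0,0), heading=0, pen down
PD: pen down
RT 180: heading 0 -> 180
LT 150: heading 180 -> 330
LT 353: heading 330 -> 323
FD 10.5: (0,0) -> (8.386,-6.319) [heading=323, draw]
FD 14.1: (8.386,-6.319) -> (19.646,-14.805) [heading=323, draw]
PU: pen up
FD 7.6: (19.646,-14.805) -> (25.716,-19.378) [heading=323, move]
Final: pos=(25.716,-19.378), heading=323, 2 segment(s) drawn

Answer: 25.716 -19.378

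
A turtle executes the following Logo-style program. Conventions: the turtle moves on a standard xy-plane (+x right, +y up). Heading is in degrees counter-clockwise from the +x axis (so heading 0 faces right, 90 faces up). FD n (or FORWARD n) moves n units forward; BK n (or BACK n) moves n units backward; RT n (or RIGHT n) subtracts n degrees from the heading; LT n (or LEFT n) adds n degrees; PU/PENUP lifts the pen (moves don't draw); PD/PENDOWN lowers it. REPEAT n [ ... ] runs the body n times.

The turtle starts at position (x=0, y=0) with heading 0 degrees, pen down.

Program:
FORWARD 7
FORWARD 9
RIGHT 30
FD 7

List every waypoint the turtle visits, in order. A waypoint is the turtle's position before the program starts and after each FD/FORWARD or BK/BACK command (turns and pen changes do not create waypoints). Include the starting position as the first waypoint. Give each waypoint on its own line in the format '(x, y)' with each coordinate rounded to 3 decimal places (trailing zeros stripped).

Answer: (0, 0)
(7, 0)
(16, 0)
(22.062, -3.5)

Derivation:
Executing turtle program step by step:
Start: pos=(0,0), heading=0, pen down
FD 7: (0,0) -> (7,0) [heading=0, draw]
FD 9: (7,0) -> (16,0) [heading=0, draw]
RT 30: heading 0 -> 330
FD 7: (16,0) -> (22.062,-3.5) [heading=330, draw]
Final: pos=(22.062,-3.5), heading=330, 3 segment(s) drawn
Waypoints (4 total):
(0, 0)
(7, 0)
(16, 0)
(22.062, -3.5)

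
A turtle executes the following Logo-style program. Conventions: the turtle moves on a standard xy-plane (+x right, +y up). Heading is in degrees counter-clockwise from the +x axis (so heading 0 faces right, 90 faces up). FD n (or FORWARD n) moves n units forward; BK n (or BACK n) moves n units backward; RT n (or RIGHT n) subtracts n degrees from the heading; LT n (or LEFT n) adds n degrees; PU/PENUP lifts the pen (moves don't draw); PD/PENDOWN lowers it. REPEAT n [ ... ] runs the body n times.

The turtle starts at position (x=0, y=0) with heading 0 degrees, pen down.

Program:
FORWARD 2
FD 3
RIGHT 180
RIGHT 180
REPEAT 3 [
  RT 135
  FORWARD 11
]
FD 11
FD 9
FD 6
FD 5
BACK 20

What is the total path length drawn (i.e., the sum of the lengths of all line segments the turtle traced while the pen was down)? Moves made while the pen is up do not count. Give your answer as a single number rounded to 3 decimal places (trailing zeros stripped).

Executing turtle program step by step:
Start: pos=(0,0), heading=0, pen down
FD 2: (0,0) -> (2,0) [heading=0, draw]
FD 3: (2,0) -> (5,0) [heading=0, draw]
RT 180: heading 0 -> 180
RT 180: heading 180 -> 0
REPEAT 3 [
  -- iteration 1/3 --
  RT 135: heading 0 -> 225
  FD 11: (5,0) -> (-2.778,-7.778) [heading=225, draw]
  -- iteration 2/3 --
  RT 135: heading 225 -> 90
  FD 11: (-2.778,-7.778) -> (-2.778,3.222) [heading=90, draw]
  -- iteration 3/3 --
  RT 135: heading 90 -> 315
  FD 11: (-2.778,3.222) -> (5,-4.556) [heading=315, draw]
]
FD 11: (5,-4.556) -> (12.778,-12.335) [heading=315, draw]
FD 9: (12.778,-12.335) -> (19.142,-18.698) [heading=315, draw]
FD 6: (19.142,-18.698) -> (23.385,-22.941) [heading=315, draw]
FD 5: (23.385,-22.941) -> (26.92,-26.477) [heading=315, draw]
BK 20: (26.92,-26.477) -> (12.778,-12.335) [heading=315, draw]
Final: pos=(12.778,-12.335), heading=315, 10 segment(s) drawn

Segment lengths:
  seg 1: (0,0) -> (2,0), length = 2
  seg 2: (2,0) -> (5,0), length = 3
  seg 3: (5,0) -> (-2.778,-7.778), length = 11
  seg 4: (-2.778,-7.778) -> (-2.778,3.222), length = 11
  seg 5: (-2.778,3.222) -> (5,-4.556), length = 11
  seg 6: (5,-4.556) -> (12.778,-12.335), length = 11
  seg 7: (12.778,-12.335) -> (19.142,-18.698), length = 9
  seg 8: (19.142,-18.698) -> (23.385,-22.941), length = 6
  seg 9: (23.385,-22.941) -> (26.92,-26.477), length = 5
  seg 10: (26.92,-26.477) -> (12.778,-12.335), length = 20
Total = 89

Answer: 89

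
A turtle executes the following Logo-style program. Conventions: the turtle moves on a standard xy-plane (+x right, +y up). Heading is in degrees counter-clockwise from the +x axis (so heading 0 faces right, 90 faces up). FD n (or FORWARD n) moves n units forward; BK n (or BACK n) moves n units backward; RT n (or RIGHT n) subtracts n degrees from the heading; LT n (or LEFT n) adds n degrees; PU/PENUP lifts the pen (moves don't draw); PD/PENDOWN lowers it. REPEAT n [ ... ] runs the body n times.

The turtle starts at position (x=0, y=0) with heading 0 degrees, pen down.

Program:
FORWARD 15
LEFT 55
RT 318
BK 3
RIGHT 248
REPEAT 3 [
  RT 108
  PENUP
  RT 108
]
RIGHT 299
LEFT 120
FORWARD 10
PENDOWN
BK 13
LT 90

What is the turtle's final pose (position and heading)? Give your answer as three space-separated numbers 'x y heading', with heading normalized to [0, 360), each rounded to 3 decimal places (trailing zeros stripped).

Answer: 15.989 -5.912 192

Derivation:
Executing turtle program step by step:
Start: pos=(0,0), heading=0, pen down
FD 15: (0,0) -> (15,0) [heading=0, draw]
LT 55: heading 0 -> 55
RT 318: heading 55 -> 97
BK 3: (15,0) -> (15.366,-2.978) [heading=97, draw]
RT 248: heading 97 -> 209
REPEAT 3 [
  -- iteration 1/3 --
  RT 108: heading 209 -> 101
  PU: pen up
  RT 108: heading 101 -> 353
  -- iteration 2/3 --
  RT 108: heading 353 -> 245
  PU: pen up
  RT 108: heading 245 -> 137
  -- iteration 3/3 --
  RT 108: heading 137 -> 29
  PU: pen up
  RT 108: heading 29 -> 281
]
RT 299: heading 281 -> 342
LT 120: heading 342 -> 102
FD 10: (15.366,-2.978) -> (13.286,6.804) [heading=102, move]
PD: pen down
BK 13: (13.286,6.804) -> (15.989,-5.912) [heading=102, draw]
LT 90: heading 102 -> 192
Final: pos=(15.989,-5.912), heading=192, 3 segment(s) drawn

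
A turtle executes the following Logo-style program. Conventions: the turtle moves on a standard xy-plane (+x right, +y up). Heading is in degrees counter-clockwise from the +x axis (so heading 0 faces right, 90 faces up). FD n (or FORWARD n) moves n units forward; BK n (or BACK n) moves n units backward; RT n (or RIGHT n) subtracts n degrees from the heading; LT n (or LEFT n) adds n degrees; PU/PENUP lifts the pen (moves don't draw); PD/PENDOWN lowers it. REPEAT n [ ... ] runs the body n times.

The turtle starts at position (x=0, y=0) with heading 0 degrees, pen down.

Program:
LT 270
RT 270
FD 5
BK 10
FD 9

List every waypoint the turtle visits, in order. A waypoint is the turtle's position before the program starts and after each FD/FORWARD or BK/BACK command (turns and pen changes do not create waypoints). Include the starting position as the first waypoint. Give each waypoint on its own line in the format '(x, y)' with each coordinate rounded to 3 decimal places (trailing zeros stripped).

Executing turtle program step by step:
Start: pos=(0,0), heading=0, pen down
LT 270: heading 0 -> 270
RT 270: heading 270 -> 0
FD 5: (0,0) -> (5,0) [heading=0, draw]
BK 10: (5,0) -> (-5,0) [heading=0, draw]
FD 9: (-5,0) -> (4,0) [heading=0, draw]
Final: pos=(4,0), heading=0, 3 segment(s) drawn
Waypoints (4 total):
(0, 0)
(5, 0)
(-5, 0)
(4, 0)

Answer: (0, 0)
(5, 0)
(-5, 0)
(4, 0)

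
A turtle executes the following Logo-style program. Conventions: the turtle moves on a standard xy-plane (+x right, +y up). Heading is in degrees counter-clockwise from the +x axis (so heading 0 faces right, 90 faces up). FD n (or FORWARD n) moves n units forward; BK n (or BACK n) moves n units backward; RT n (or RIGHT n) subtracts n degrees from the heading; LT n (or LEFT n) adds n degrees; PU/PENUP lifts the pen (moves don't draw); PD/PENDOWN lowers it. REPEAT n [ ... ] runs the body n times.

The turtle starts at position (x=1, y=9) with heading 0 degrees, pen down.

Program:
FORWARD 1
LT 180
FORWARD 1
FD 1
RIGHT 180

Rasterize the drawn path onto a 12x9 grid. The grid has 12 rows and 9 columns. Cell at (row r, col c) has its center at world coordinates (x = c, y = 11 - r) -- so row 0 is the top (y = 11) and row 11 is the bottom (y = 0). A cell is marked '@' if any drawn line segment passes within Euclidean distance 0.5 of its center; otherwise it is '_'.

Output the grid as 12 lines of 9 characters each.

Segment 0: (1,9) -> (2,9)
Segment 1: (2,9) -> (1,9)
Segment 2: (1,9) -> (0,9)

Answer: _________
_________
@@@______
_________
_________
_________
_________
_________
_________
_________
_________
_________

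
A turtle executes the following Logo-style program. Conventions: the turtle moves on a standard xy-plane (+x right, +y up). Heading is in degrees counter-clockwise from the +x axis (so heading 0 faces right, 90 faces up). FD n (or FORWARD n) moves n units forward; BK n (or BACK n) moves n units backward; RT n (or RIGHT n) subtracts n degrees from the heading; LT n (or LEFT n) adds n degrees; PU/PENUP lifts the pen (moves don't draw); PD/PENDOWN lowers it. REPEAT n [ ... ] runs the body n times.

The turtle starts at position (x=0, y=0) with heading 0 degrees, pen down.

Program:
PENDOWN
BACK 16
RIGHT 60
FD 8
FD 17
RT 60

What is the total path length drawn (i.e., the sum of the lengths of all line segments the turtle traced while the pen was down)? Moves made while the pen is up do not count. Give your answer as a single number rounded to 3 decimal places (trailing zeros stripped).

Answer: 41

Derivation:
Executing turtle program step by step:
Start: pos=(0,0), heading=0, pen down
PD: pen down
BK 16: (0,0) -> (-16,0) [heading=0, draw]
RT 60: heading 0 -> 300
FD 8: (-16,0) -> (-12,-6.928) [heading=300, draw]
FD 17: (-12,-6.928) -> (-3.5,-21.651) [heading=300, draw]
RT 60: heading 300 -> 240
Final: pos=(-3.5,-21.651), heading=240, 3 segment(s) drawn

Segment lengths:
  seg 1: (0,0) -> (-16,0), length = 16
  seg 2: (-16,0) -> (-12,-6.928), length = 8
  seg 3: (-12,-6.928) -> (-3.5,-21.651), length = 17
Total = 41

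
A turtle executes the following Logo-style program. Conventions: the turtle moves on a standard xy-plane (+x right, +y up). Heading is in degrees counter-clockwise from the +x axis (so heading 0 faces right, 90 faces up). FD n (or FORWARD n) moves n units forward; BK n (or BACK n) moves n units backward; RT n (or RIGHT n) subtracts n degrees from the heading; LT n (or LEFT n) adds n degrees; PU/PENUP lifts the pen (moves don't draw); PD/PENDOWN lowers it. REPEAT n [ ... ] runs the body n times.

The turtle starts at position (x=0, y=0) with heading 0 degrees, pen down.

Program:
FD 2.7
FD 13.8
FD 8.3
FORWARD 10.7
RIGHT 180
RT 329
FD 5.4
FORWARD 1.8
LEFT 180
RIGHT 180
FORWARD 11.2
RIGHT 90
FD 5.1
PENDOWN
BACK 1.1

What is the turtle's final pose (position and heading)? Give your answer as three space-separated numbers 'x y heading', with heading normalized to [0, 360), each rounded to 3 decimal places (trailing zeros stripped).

Executing turtle program step by step:
Start: pos=(0,0), heading=0, pen down
FD 2.7: (0,0) -> (2.7,0) [heading=0, draw]
FD 13.8: (2.7,0) -> (16.5,0) [heading=0, draw]
FD 8.3: (16.5,0) -> (24.8,0) [heading=0, draw]
FD 10.7: (24.8,0) -> (35.5,0) [heading=0, draw]
RT 180: heading 0 -> 180
RT 329: heading 180 -> 211
FD 5.4: (35.5,0) -> (30.871,-2.781) [heading=211, draw]
FD 1.8: (30.871,-2.781) -> (29.328,-3.708) [heading=211, draw]
LT 180: heading 211 -> 31
RT 180: heading 31 -> 211
FD 11.2: (29.328,-3.708) -> (19.728,-9.477) [heading=211, draw]
RT 90: heading 211 -> 121
FD 5.1: (19.728,-9.477) -> (17.101,-5.105) [heading=121, draw]
PD: pen down
BK 1.1: (17.101,-5.105) -> (17.668,-6.048) [heading=121, draw]
Final: pos=(17.668,-6.048), heading=121, 9 segment(s) drawn

Answer: 17.668 -6.048 121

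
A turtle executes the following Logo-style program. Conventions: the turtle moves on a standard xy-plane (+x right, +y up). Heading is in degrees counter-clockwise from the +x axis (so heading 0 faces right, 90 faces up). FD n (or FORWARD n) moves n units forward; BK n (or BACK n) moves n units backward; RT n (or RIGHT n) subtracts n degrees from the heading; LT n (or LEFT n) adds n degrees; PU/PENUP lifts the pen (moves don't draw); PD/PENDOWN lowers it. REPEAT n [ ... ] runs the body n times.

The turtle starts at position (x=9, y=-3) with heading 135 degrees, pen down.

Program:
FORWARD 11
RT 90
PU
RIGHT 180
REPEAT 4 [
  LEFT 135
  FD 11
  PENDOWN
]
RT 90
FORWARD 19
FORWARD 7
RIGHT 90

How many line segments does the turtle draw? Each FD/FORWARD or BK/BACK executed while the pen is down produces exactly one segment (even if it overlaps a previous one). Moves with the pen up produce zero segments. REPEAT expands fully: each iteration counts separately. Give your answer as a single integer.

Answer: 6

Derivation:
Executing turtle program step by step:
Start: pos=(9,-3), heading=135, pen down
FD 11: (9,-3) -> (1.222,4.778) [heading=135, draw]
RT 90: heading 135 -> 45
PU: pen up
RT 180: heading 45 -> 225
REPEAT 4 [
  -- iteration 1/4 --
  LT 135: heading 225 -> 0
  FD 11: (1.222,4.778) -> (12.222,4.778) [heading=0, move]
  PD: pen down
  -- iteration 2/4 --
  LT 135: heading 0 -> 135
  FD 11: (12.222,4.778) -> (4.444,12.556) [heading=135, draw]
  PD: pen down
  -- iteration 3/4 --
  LT 135: heading 135 -> 270
  FD 11: (4.444,12.556) -> (4.444,1.556) [heading=270, draw]
  PD: pen down
  -- iteration 4/4 --
  LT 135: heading 270 -> 45
  FD 11: (4.444,1.556) -> (12.222,9.335) [heading=45, draw]
  PD: pen down
]
RT 90: heading 45 -> 315
FD 19: (12.222,9.335) -> (25.657,-4.101) [heading=315, draw]
FD 7: (25.657,-4.101) -> (30.607,-9.05) [heading=315, draw]
RT 90: heading 315 -> 225
Final: pos=(30.607,-9.05), heading=225, 6 segment(s) drawn
Segments drawn: 6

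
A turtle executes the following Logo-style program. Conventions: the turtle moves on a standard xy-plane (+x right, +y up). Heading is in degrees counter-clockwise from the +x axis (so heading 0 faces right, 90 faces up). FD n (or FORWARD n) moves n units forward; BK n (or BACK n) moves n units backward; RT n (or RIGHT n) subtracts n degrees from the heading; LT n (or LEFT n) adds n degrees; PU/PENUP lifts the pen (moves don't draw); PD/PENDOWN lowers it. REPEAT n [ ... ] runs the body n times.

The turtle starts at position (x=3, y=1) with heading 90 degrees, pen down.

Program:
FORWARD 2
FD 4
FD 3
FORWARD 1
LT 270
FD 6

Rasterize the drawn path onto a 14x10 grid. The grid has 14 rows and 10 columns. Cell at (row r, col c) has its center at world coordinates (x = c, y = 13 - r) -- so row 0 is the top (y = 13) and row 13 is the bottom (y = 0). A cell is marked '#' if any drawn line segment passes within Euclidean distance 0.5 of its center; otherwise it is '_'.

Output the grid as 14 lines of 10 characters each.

Segment 0: (3,1) -> (3,3)
Segment 1: (3,3) -> (3,7)
Segment 2: (3,7) -> (3,10)
Segment 3: (3,10) -> (3,11)
Segment 4: (3,11) -> (9,11)

Answer: __________
__________
___#######
___#______
___#______
___#______
___#______
___#______
___#______
___#______
___#______
___#______
___#______
__________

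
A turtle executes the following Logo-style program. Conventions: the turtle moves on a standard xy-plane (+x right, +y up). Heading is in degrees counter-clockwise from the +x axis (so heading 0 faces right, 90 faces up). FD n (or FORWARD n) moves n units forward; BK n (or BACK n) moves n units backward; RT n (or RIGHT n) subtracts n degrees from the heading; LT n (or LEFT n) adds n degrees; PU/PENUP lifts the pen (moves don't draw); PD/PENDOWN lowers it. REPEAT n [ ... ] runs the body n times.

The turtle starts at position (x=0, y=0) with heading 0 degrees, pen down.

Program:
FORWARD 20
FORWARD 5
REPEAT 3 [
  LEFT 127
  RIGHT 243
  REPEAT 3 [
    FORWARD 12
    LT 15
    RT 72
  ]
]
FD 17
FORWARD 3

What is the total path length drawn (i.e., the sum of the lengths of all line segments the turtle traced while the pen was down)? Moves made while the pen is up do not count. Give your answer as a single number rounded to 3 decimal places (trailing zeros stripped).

Answer: 153

Derivation:
Executing turtle program step by step:
Start: pos=(0,0), heading=0, pen down
FD 20: (0,0) -> (20,0) [heading=0, draw]
FD 5: (20,0) -> (25,0) [heading=0, draw]
REPEAT 3 [
  -- iteration 1/3 --
  LT 127: heading 0 -> 127
  RT 243: heading 127 -> 244
  REPEAT 3 [
    -- iteration 1/3 --
    FD 12: (25,0) -> (19.74,-10.786) [heading=244, draw]
    LT 15: heading 244 -> 259
    RT 72: heading 259 -> 187
    -- iteration 2/3 --
    FD 12: (19.74,-10.786) -> (7.829,-12.248) [heading=187, draw]
    LT 15: heading 187 -> 202
    RT 72: heading 202 -> 130
    -- iteration 3/3 --
    FD 12: (7.829,-12.248) -> (0.116,-3.055) [heading=130, draw]
    LT 15: heading 130 -> 145
    RT 72: heading 145 -> 73
  ]
  -- iteration 2/3 --
  LT 127: heading 73 -> 200
  RT 243: heading 200 -> 317
  REPEAT 3 [
    -- iteration 1/3 --
    FD 12: (0.116,-3.055) -> (8.892,-11.239) [heading=317, draw]
    LT 15: heading 317 -> 332
    RT 72: heading 332 -> 260
    -- iteration 2/3 --
    FD 12: (8.892,-11.239) -> (6.808,-23.057) [heading=260, draw]
    LT 15: heading 260 -> 275
    RT 72: heading 275 -> 203
    -- iteration 3/3 --
    FD 12: (6.808,-23.057) -> (-4.238,-27.746) [heading=203, draw]
    LT 15: heading 203 -> 218
    RT 72: heading 218 -> 146
  ]
  -- iteration 3/3 --
  LT 127: heading 146 -> 273
  RT 243: heading 273 -> 30
  REPEAT 3 [
    -- iteration 1/3 --
    FD 12: (-4.238,-27.746) -> (6.154,-21.746) [heading=30, draw]
    LT 15: heading 30 -> 45
    RT 72: heading 45 -> 333
    -- iteration 2/3 --
    FD 12: (6.154,-21.746) -> (16.846,-27.194) [heading=333, draw]
    LT 15: heading 333 -> 348
    RT 72: heading 348 -> 276
    -- iteration 3/3 --
    FD 12: (16.846,-27.194) -> (18.101,-39.128) [heading=276, draw]
    LT 15: heading 276 -> 291
    RT 72: heading 291 -> 219
  ]
]
FD 17: (18.101,-39.128) -> (4.889,-49.826) [heading=219, draw]
FD 3: (4.889,-49.826) -> (2.558,-51.714) [heading=219, draw]
Final: pos=(2.558,-51.714), heading=219, 13 segment(s) drawn

Segment lengths:
  seg 1: (0,0) -> (20,0), length = 20
  seg 2: (20,0) -> (25,0), length = 5
  seg 3: (25,0) -> (19.74,-10.786), length = 12
  seg 4: (19.74,-10.786) -> (7.829,-12.248), length = 12
  seg 5: (7.829,-12.248) -> (0.116,-3.055), length = 12
  seg 6: (0.116,-3.055) -> (8.892,-11.239), length = 12
  seg 7: (8.892,-11.239) -> (6.808,-23.057), length = 12
  seg 8: (6.808,-23.057) -> (-4.238,-27.746), length = 12
  seg 9: (-4.238,-27.746) -> (6.154,-21.746), length = 12
  seg 10: (6.154,-21.746) -> (16.846,-27.194), length = 12
  seg 11: (16.846,-27.194) -> (18.101,-39.128), length = 12
  seg 12: (18.101,-39.128) -> (4.889,-49.826), length = 17
  seg 13: (4.889,-49.826) -> (2.558,-51.714), length = 3
Total = 153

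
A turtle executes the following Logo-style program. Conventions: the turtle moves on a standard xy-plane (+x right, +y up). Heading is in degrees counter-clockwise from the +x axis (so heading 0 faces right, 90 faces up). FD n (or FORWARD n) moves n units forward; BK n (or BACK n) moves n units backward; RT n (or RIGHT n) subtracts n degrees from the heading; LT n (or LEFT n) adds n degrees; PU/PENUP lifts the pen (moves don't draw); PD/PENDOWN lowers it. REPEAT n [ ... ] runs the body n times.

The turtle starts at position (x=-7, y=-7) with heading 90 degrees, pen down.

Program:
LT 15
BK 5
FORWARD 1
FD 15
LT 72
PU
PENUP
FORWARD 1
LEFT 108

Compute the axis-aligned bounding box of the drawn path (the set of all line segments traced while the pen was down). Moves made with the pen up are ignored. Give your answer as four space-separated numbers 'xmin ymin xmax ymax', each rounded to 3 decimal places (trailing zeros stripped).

Answer: -9.847 -11.83 -5.706 3.625

Derivation:
Executing turtle program step by step:
Start: pos=(-7,-7), heading=90, pen down
LT 15: heading 90 -> 105
BK 5: (-7,-7) -> (-5.706,-11.83) [heading=105, draw]
FD 1: (-5.706,-11.83) -> (-5.965,-10.864) [heading=105, draw]
FD 15: (-5.965,-10.864) -> (-9.847,3.625) [heading=105, draw]
LT 72: heading 105 -> 177
PU: pen up
PU: pen up
FD 1: (-9.847,3.625) -> (-10.846,3.678) [heading=177, move]
LT 108: heading 177 -> 285
Final: pos=(-10.846,3.678), heading=285, 3 segment(s) drawn

Segment endpoints: x in {-9.847, -7, -5.965, -5.706}, y in {-11.83, -10.864, -7, 3.625}
xmin=-9.847, ymin=-11.83, xmax=-5.706, ymax=3.625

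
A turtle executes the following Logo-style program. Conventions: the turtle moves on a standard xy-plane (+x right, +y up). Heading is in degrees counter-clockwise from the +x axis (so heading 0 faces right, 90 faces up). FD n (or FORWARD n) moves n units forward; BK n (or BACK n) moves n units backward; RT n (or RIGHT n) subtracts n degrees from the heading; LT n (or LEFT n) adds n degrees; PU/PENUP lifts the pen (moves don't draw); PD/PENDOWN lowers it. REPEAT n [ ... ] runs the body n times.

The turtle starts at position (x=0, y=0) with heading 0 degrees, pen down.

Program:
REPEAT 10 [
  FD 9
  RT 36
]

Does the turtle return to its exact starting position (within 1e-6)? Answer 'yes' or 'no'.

Executing turtle program step by step:
Start: pos=(0,0), heading=0, pen down
REPEAT 10 [
  -- iteration 1/10 --
  FD 9: (0,0) -> (9,0) [heading=0, draw]
  RT 36: heading 0 -> 324
  -- iteration 2/10 --
  FD 9: (9,0) -> (16.281,-5.29) [heading=324, draw]
  RT 36: heading 324 -> 288
  -- iteration 3/10 --
  FD 9: (16.281,-5.29) -> (19.062,-13.85) [heading=288, draw]
  RT 36: heading 288 -> 252
  -- iteration 4/10 --
  FD 9: (19.062,-13.85) -> (16.281,-22.409) [heading=252, draw]
  RT 36: heading 252 -> 216
  -- iteration 5/10 --
  FD 9: (16.281,-22.409) -> (9,-27.699) [heading=216, draw]
  RT 36: heading 216 -> 180
  -- iteration 6/10 --
  FD 9: (9,-27.699) -> (0,-27.699) [heading=180, draw]
  RT 36: heading 180 -> 144
  -- iteration 7/10 --
  FD 9: (0,-27.699) -> (-7.281,-22.409) [heading=144, draw]
  RT 36: heading 144 -> 108
  -- iteration 8/10 --
  FD 9: (-7.281,-22.409) -> (-10.062,-13.85) [heading=108, draw]
  RT 36: heading 108 -> 72
  -- iteration 9/10 --
  FD 9: (-10.062,-13.85) -> (-7.281,-5.29) [heading=72, draw]
  RT 36: heading 72 -> 36
  -- iteration 10/10 --
  FD 9: (-7.281,-5.29) -> (0,0) [heading=36, draw]
  RT 36: heading 36 -> 0
]
Final: pos=(0,0), heading=0, 10 segment(s) drawn

Start position: (0, 0)
Final position: (0, 0)
Distance = 0; < 1e-6 -> CLOSED

Answer: yes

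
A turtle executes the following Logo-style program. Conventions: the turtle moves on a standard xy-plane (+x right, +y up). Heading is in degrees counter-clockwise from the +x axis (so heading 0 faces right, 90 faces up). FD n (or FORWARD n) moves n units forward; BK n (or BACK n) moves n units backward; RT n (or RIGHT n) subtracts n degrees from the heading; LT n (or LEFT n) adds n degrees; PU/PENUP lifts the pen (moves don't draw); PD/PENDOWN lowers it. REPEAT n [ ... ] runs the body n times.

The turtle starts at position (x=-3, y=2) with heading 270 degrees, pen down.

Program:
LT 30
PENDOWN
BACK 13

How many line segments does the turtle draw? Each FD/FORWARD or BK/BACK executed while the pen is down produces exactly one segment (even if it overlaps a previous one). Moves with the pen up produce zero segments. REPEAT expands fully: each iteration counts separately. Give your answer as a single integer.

Executing turtle program step by step:
Start: pos=(-3,2), heading=270, pen down
LT 30: heading 270 -> 300
PD: pen down
BK 13: (-3,2) -> (-9.5,13.258) [heading=300, draw]
Final: pos=(-9.5,13.258), heading=300, 1 segment(s) drawn
Segments drawn: 1

Answer: 1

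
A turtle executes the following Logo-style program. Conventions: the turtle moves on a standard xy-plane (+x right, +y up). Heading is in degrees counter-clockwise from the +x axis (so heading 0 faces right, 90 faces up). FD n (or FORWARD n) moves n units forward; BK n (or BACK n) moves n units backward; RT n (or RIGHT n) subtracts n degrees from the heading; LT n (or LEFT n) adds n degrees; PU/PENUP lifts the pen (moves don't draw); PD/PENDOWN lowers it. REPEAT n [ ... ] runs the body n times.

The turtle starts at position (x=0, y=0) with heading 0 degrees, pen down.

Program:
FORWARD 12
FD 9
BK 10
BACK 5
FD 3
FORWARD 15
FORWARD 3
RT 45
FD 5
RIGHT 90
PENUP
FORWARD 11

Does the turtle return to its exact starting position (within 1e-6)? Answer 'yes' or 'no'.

Executing turtle program step by step:
Start: pos=(0,0), heading=0, pen down
FD 12: (0,0) -> (12,0) [heading=0, draw]
FD 9: (12,0) -> (21,0) [heading=0, draw]
BK 10: (21,0) -> (11,0) [heading=0, draw]
BK 5: (11,0) -> (6,0) [heading=0, draw]
FD 3: (6,0) -> (9,0) [heading=0, draw]
FD 15: (9,0) -> (24,0) [heading=0, draw]
FD 3: (24,0) -> (27,0) [heading=0, draw]
RT 45: heading 0 -> 315
FD 5: (27,0) -> (30.536,-3.536) [heading=315, draw]
RT 90: heading 315 -> 225
PU: pen up
FD 11: (30.536,-3.536) -> (22.757,-11.314) [heading=225, move]
Final: pos=(22.757,-11.314), heading=225, 8 segment(s) drawn

Start position: (0, 0)
Final position: (22.757, -11.314)
Distance = 25.415; >= 1e-6 -> NOT closed

Answer: no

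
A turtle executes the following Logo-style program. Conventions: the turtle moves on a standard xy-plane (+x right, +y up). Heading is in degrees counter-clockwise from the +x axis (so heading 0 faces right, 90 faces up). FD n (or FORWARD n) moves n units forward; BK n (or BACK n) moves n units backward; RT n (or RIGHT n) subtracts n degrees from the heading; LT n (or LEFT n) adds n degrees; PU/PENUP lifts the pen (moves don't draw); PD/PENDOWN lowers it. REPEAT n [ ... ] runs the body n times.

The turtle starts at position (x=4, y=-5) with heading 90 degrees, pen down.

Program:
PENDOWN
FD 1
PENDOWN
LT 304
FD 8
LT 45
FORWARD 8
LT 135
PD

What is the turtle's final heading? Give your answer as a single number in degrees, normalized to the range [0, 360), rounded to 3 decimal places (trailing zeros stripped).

Executing turtle program step by step:
Start: pos=(4,-5), heading=90, pen down
PD: pen down
FD 1: (4,-5) -> (4,-4) [heading=90, draw]
PD: pen down
LT 304: heading 90 -> 34
FD 8: (4,-4) -> (10.632,0.474) [heading=34, draw]
LT 45: heading 34 -> 79
FD 8: (10.632,0.474) -> (12.159,8.327) [heading=79, draw]
LT 135: heading 79 -> 214
PD: pen down
Final: pos=(12.159,8.327), heading=214, 3 segment(s) drawn

Answer: 214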